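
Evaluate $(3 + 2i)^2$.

(a + bi)^2 = a^2 - b^2 + 2abi
= 3^2 - 2^2 + 2*3*2i
= 5 + 12i


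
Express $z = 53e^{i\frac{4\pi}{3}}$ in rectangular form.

a = r cos θ = 53 * -1/2 = -53/2
b = r sin θ = 53 * -sqrt(3)/2 = -53*sqrt(3)/2
z = -53/2 - (53*sqrt(3)/2)i


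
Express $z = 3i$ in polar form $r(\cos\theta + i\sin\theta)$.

r = |z| = sqrt(a^2 + b^2) = sqrt((0)^2 + (3)^2) = sqrt(0 + 9) = sqrt(9) = 3
a = 0 and b > 0, so z lies on the positive imaginary axis: θ = 90°
z = 3(cos 90° + i sin 90°)


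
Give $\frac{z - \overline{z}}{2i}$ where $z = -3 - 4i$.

z - conjugate(z) = 2bi
(z - conjugate(z))/(2i) = 2bi/(2i) = b = -4


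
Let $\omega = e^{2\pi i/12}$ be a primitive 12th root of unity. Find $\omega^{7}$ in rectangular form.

ω^7 = e^(2πi·7/12) = e^(i·7π/6)
= cos(7π/6) + i sin(7π/6)
= -sqrt(3)/2 - (1/2)i


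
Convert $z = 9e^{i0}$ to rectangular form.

a = r cos θ = 9 * 1 = 9
b = r sin θ = 9 * 0 = 0
z = 9


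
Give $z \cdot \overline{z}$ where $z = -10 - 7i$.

z * conjugate(z) = |z|^2 = a^2 + b^2
= (-10)^2 + (-7)^2 = 149


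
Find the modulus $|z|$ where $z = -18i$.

|z| = sqrt(a^2 + b^2) = sqrt(0^2 + (-18)^2) = sqrt(324) = 18


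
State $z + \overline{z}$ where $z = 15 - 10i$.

z + conjugate(z) = (a + bi) + (a - bi) = 2a
= 2 * 15 = 30


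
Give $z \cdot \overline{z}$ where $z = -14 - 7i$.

z * conjugate(z) = |z|^2 = a^2 + b^2
= (-14)^2 + (-7)^2 = 245


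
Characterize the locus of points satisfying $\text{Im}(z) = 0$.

Im(z) = y where z = x + yi; the equation y = 0 is satisfied by all points with that y-coordinate
Locus: Horizontal line y = 0


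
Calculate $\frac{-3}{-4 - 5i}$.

Multiply numerator and denominator by conjugate (-4 + 5i):
= (-3)(-4 + 5i) / ((-4)^2 + (-5)^2)
= (12 - 15i) / 41
= 12/41 - (15/41)i


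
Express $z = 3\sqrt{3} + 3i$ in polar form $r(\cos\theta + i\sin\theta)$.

r = |z| = sqrt(a^2 + b^2) = sqrt((3*sqrt(3))^2 + (3)^2) = sqrt(27 + 9) = sqrt(36) = 6
θ = arctan(b/a) = arctan(3/5.1962) (quadrant-adjusted) = 30°
z = 6(cos 30° + i sin 30°)


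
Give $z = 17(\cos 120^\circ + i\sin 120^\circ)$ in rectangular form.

a = r cos θ = 17 * -1/2 = -17/2
b = r sin θ = 17 * sqrt(3)/2 = 17*sqrt(3)/2
z = -17/2 + (17*sqrt(3)/2)i


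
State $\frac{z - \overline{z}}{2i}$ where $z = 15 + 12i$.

z - conjugate(z) = 2bi
(z - conjugate(z))/(2i) = 2bi/(2i) = b = 12


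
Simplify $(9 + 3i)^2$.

(a + bi)^2 = a^2 - b^2 + 2abi
= 9^2 - 3^2 + 2*9*3i
= 72 + 54i


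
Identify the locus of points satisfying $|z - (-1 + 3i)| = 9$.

|z - z0| = r describes a circle centered at z0 with radius r
Here z0 = -1 + 3i and r = 9
Locus: Circle centered at (-1, 3) with radius 9


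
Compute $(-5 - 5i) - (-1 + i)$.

(-5 - (-1)) + (-5 - 1)i = -4 - 6i


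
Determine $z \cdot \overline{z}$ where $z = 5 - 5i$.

z * conjugate(z) = |z|^2 = a^2 + b^2
= 5^2 + (-5)^2 = 50


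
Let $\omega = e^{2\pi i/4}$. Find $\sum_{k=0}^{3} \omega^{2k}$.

Let ζ = ω^2 = e^(2πi·2/4). Since 4 ∤ 2, ζ ≠ 1.
Sum = Σ_{k=0}^{3} ζ^k = (ζ^4 - 1)/(ζ - 1) = (ω^{2·4} - 1)/(ζ - 1) = (1 - 1)/(ζ - 1) = 0


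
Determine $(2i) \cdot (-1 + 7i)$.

(a1*a2 - b1*b2) + (a1*b2 + b1*a2)i
= (0 - 14) + (0 + (-2))i
= -14 - 2i


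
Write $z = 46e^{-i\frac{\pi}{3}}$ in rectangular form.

a = r cos θ = 46 * 1/2 = 23
b = r sin θ = 46 * -sqrt(3)/2 = -23*sqrt(3)
z = 23 - 23*sqrt(3)i


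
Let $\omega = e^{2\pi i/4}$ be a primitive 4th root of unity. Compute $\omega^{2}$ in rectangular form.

ω^2 = e^(2πi·2/4) = e^(i·1π)
= cos(1π) + i sin(1π)
= -1


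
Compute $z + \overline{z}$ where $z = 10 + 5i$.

z + conjugate(z) = (a + bi) + (a - bi) = 2a
= 2 * 10 = 20


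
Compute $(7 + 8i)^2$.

(a + bi)^2 = a^2 - b^2 + 2abi
= 7^2 - 8^2 + 2*7*8i
= -15 + 112i


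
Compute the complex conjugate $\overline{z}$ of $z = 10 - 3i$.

If z = a + bi, then conjugate(z) = a - bi
conjugate(10 - 3i) = 10 + 3i


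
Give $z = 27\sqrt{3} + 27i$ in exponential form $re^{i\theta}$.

r = |z| = sqrt((27*sqrt(3))^2 + (27)^2) = sqrt(2187 + 729) = sqrt(2916) = 54
θ = arctan(b/a) = arctan(27/46.7654) (quadrant-adjusted) = 30° = π/6
z = 54e^(i*π/6)


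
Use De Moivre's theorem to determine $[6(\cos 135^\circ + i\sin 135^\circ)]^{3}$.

By De Moivre: z^n = r^n(cos(nθ) + i sin(nθ))
= 6^3(cos(3*135°) + i sin(3*135°))
= 216(cos 45° + i sin 45°)
= 108*sqrt(2) + 108*sqrt(2)i


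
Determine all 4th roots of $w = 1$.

|w| = 1, arg(w) = 0°
Root modulus = 1^(1/4) = 1
Root arguments: θ_k = (0° + 360°k)/4 for k = 0, 1, ..., 3
Roots: 1, i, -1, -i


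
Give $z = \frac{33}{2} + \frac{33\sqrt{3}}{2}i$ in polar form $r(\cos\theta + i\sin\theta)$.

r = |z| = sqrt(a^2 + b^2) = sqrt((33/2)^2 + (33*sqrt(3)/2)^2) = sqrt(1089/4 + 3267/4) = sqrt(1089) = 33
θ = arctan(b/a) = arctan(28.5788/16.5) (quadrant-adjusted) = 60°
z = 33(cos 60° + i sin 60°)


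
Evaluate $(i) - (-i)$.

(0 - 0) + (1 - (-1))i = 2i


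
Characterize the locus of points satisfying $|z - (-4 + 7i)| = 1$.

|z - z0| = r describes a circle centered at z0 with radius r
Here z0 = -4 + 7i and r = 1
Locus: Circle centered at (-4, 7) with radius 1


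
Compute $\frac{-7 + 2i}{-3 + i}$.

Multiply numerator and denominator by conjugate (-3 - i):
= (-7 + 2i)(-3 - i) / ((-3)^2 + 1^2)
= (23 + i) / 10
= 23/10 + (1/10)i


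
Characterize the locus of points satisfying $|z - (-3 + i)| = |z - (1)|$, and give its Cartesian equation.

|z - z1| = |z - z2| means z is equidistant from z1 and z2,
i.e. the perpendicular bisector of the segment from (-3, 1) to (1, 0) (midpoint (-1, 1/2)).
With z = x + yi, square both sides:
(x - (-3))^2 + (y - 1)^2 = (x - 1)^2 + (y - 0)^2
The x^2 and y^2 terms cancel: 8x + (-2)y = 1 - 10 = -9
Simplify: 8x - 2y = -9
Locus: Perpendicular bisector of the segment from (-3, 1) to (1, 0): the line 8x - 2y = -9


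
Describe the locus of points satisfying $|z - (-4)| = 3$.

|z - z0| = r describes a circle centered at z0 with radius r
Here z0 = -4 and r = 3
Locus: Circle centered at (-4, 0) with radius 3


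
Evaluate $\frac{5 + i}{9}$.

Divisor is real, so divide each part by 9:
= 5/9 + (1/9)i


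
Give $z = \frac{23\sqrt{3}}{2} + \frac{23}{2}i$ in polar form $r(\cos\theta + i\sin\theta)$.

r = |z| = sqrt(a^2 + b^2) = sqrt((23*sqrt(3)/2)^2 + (23/2)^2) = sqrt(1587/4 + 529/4) = sqrt(529) = 23
θ = arctan(b/a) = arctan(11.5/19.9186) (quadrant-adjusted) = 30°
z = 23(cos 30° + i sin 30°)


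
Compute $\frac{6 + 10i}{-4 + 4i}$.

Multiply numerator and denominator by conjugate (-4 - 4i):
= (6 + 10i)(-4 - 4i) / ((-4)^2 + 4^2)
= (16 - 64i) / 32
Divide through by 16: (1 - 4i) / 2
= 1/2 - 2i


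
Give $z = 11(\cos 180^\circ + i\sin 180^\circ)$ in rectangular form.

a = r cos θ = 11 * -1 = -11
b = r sin θ = 11 * 0 = 0
z = -11


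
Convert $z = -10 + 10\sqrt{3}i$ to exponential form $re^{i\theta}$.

r = |z| = sqrt((-10)^2 + (10*sqrt(3))^2) = sqrt(100 + 300) = sqrt(400) = 20
θ = arctan(b/a) = arctan(17.3205/-10) (quadrant-adjusted) = 120° = 2π/3
z = 20e^(i*2π/3)


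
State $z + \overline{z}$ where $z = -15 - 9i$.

z + conjugate(z) = (a + bi) + (a - bi) = 2a
= 2 * (-15) = -30


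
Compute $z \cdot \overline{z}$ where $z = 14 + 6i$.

z * conjugate(z) = |z|^2 = a^2 + b^2
= 14^2 + 6^2 = 232


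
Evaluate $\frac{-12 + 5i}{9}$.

Divisor is real, so divide each part by 9:
= -4/3 + (5/9)i


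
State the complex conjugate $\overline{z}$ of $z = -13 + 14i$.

If z = a + bi, then conjugate(z) = a - bi
conjugate(-13 + 14i) = -13 - 14i


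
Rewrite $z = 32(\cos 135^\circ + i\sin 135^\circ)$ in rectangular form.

a = r cos θ = 32 * -sqrt(2)/2 = -16*sqrt(2)
b = r sin θ = 32 * sqrt(2)/2 = 16*sqrt(2)
z = -16*sqrt(2) + 16*sqrt(2)i


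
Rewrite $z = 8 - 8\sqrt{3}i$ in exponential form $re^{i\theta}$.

r = |z| = sqrt((8)^2 + (-8*sqrt(3))^2) = sqrt(64 + 192) = sqrt(256) = 16
θ = arctan(b/a) = arctan(-13.8564/8) (quadrant-adjusted) = -60° = -π/3
z = 16e^(-i*π/3)


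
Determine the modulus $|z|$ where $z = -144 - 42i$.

|z| = sqrt(a^2 + b^2) = sqrt((-144)^2 + (-42)^2) = sqrt(22500) = 150


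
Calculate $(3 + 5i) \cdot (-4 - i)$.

(a1*a2 - b1*b2) + (a1*b2 + b1*a2)i
= (-12 - (-5)) + (-3 + (-20))i
= -7 - 23i


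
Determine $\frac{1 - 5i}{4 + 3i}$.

Multiply numerator and denominator by conjugate (4 - 3i):
= (1 - 5i)(4 - 3i) / (4^2 + 3^2)
= (-11 - 23i) / 25
= -11/25 - (23/25)i


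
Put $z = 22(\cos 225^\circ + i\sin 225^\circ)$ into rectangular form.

a = r cos θ = 22 * -sqrt(2)/2 = -11*sqrt(2)
b = r sin θ = 22 * -sqrt(2)/2 = -11*sqrt(2)
z = -11*sqrt(2) - 11*sqrt(2)i


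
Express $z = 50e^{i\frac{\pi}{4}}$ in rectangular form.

a = r cos θ = 50 * sqrt(2)/2 = 25*sqrt(2)
b = r sin θ = 50 * sqrt(2)/2 = 25*sqrt(2)
z = 25*sqrt(2) + 25*sqrt(2)i


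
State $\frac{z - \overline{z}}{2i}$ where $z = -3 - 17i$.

z - conjugate(z) = 2bi
(z - conjugate(z))/(2i) = 2bi/(2i) = b = -17


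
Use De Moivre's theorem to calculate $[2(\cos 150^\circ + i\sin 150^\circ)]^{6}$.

By De Moivre: z^n = r^n(cos(nθ) + i sin(nθ))
= 2^6(cos(6*150°) + i sin(6*150°))
= 64(cos 180° + i sin 180°)
= -64


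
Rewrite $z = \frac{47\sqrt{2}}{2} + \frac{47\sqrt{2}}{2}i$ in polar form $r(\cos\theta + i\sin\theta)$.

r = |z| = sqrt(a^2 + b^2) = sqrt((47*sqrt(2)/2)^2 + (47*sqrt(2)/2)^2) = sqrt(2209/2 + 2209/2) = sqrt(2209) = 47
θ = arctan(b/a) = arctan(33.234/33.234) (quadrant-adjusted) = 45°
z = 47(cos 45° + i sin 45°)


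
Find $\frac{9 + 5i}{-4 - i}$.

Multiply numerator and denominator by conjugate (-4 + i):
= (9 + 5i)(-4 + i) / ((-4)^2 + (-1)^2)
= (-41 - 11i) / 17
= -41/17 - (11/17)i


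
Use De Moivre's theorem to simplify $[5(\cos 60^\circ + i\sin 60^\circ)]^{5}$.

By De Moivre: z^n = r^n(cos(nθ) + i sin(nθ))
= 5^5(cos(5*60°) + i sin(5*60°))
= 3125(cos 300° + i sin 300°)
= 3125/2 - (3125*sqrt(3)/2)i


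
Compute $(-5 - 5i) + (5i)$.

(-5 + 0) + (-5 + 5)i = -5


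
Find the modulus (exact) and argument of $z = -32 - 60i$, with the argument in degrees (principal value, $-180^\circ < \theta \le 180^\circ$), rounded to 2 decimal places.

|z| = sqrt((-32)^2 + (-60)^2) = 68
arg(z) = arctan(b/a) = arctan(-60/-32) (quadrant-adjusted) = -118.07°


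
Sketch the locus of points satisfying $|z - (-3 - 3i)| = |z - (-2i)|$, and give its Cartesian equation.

|z - z1| = |z - z2| means z is equidistant from z1 and z2,
i.e. the perpendicular bisector of the segment from (-3, -3) to (0, -2) (midpoint (-3/2, -5/2)).
With z = x + yi, square both sides:
(x - (-3))^2 + (y - (-3))^2 = (x - 0)^2 + (y - (-2))^2
The x^2 and y^2 terms cancel: 6x + 2y = 4 - 18 = -14
Simplify: 3x + y = -7
Locus: Perpendicular bisector of the segment from (-3, -3) to (0, -2): the line 3x + y = -7


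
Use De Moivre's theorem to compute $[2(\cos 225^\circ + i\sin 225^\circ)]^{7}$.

By De Moivre: z^n = r^n(cos(nθ) + i sin(nθ))
= 2^7(cos(7*225°) + i sin(7*225°))
= 128(cos 135° + i sin 135°)
= -64*sqrt(2) + 64*sqrt(2)i


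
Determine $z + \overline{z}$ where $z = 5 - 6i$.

z + conjugate(z) = (a + bi) + (a - bi) = 2a
= 2 * 5 = 10


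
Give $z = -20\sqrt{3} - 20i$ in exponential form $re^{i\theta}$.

r = |z| = sqrt((-20*sqrt(3))^2 + (-20)^2) = sqrt(1200 + 400) = sqrt(1600) = 40
θ = arctan(b/a) = arctan(-20/-34.641) (quadrant-adjusted) = -150° = -5π/6
z = 40e^(-i*5π/6)


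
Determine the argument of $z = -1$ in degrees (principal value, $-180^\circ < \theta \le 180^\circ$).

b = 0 and a < 0, so z lies on the negative real axis: θ = 180°


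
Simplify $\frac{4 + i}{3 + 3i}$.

Multiply numerator and denominator by conjugate (3 - 3i):
= (4 + i)(3 - 3i) / (3^2 + 3^2)
= (15 - 9i) / 18
Divide through by 3: (5 - 3i) / 6
= 5/6 - (1/2)i


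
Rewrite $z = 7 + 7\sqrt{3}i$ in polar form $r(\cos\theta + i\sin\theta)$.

r = |z| = sqrt(a^2 + b^2) = sqrt((7)^2 + (7*sqrt(3))^2) = sqrt(49 + 147) = sqrt(196) = 14
θ = arctan(b/a) = arctan(12.1244/7) (quadrant-adjusted) = 60°
z = 14(cos 60° + i sin 60°)


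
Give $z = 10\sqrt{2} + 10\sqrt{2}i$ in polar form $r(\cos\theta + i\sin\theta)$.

r = |z| = sqrt(a^2 + b^2) = sqrt((10*sqrt(2))^2 + (10*sqrt(2))^2) = sqrt(200 + 200) = sqrt(400) = 20
θ = arctan(b/a) = arctan(14.1421/14.1421) (quadrant-adjusted) = 45°
z = 20(cos 45° + i sin 45°)


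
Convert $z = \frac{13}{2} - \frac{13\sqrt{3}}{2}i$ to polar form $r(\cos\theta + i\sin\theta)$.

r = |z| = sqrt(a^2 + b^2) = sqrt((13/2)^2 + (-13*sqrt(3)/2)^2) = sqrt(169/4 + 507/4) = sqrt(169) = 13
θ = arctan(b/a) = arctan(-11.2583/6.5) (quadrant-adjusted) = 300°
z = 13(cos 300° + i sin 300°)


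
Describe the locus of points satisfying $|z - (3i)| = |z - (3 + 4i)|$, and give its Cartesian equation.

|z - z1| = |z - z2| means z is equidistant from z1 and z2,
i.e. the perpendicular bisector of the segment from (0, 3) to (3, 4) (midpoint (3/2, 7/2)).
With z = x + yi, square both sides:
(x - 0)^2 + (y - 3)^2 = (x - 3)^2 + (y - 4)^2
The x^2 and y^2 terms cancel: 6x + 2y = 25 - 9 = 16
Simplify: 3x + y = 8
Locus: Perpendicular bisector of the segment from (0, 3) to (3, 4): the line 3x + y = 8


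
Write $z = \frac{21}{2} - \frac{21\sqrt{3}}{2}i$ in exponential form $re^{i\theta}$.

r = |z| = sqrt((21/2)^2 + (-21*sqrt(3)/2)^2) = sqrt(441/4 + 1323/4) = sqrt(441) = 21
θ = arctan(b/a) = arctan(-18.1865/10.5) (quadrant-adjusted) = -60° = -π/3
z = 21e^(-i*π/3)


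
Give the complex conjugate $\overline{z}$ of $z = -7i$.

If z = a + bi, then conjugate(z) = a - bi
conjugate(-7i) = 7i


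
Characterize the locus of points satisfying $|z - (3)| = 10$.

|z - z0| = r describes a circle centered at z0 with radius r
Here z0 = 3 and r = 10
Locus: Circle centered at (3, 0) with radius 10


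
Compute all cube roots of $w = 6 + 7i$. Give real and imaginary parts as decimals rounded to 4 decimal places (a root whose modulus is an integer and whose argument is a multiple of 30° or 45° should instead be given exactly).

|w| = sqrt(85) ≈ 9.219544, arg(w) ≈ 49.398705°
Root modulus = sqrt(85)^(1/3) ≈ 2.096862
Root arguments: θ_k = (arg(w) + 360°k)/3 for k = 0, 1, ..., 2
Compute each root as (root modulus)(cos θ_k + i sin θ_k) using full-precision intermediates, then round to 4 decimal places.
Roots: 2.0109 + 0.5944i, -1.5202 + 1.4443i, -0.4907 - 2.0386i


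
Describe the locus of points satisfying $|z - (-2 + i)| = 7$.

|z - z0| = r describes a circle centered at z0 with radius r
Here z0 = -2 + i and r = 7
Locus: Circle centered at (-2, 1) with radius 7


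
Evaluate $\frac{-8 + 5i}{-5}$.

Divisor is real, so divide each part by -5:
= 8/5 - i


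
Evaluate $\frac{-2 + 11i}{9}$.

Divisor is real, so divide each part by 9:
= -2/9 + (11/9)i


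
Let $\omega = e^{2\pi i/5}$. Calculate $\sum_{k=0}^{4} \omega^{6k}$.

Let ζ = ω^6 = e^(2πi·6/5). Since 5 ∤ 6, ζ ≠ 1.
Sum = Σ_{k=0}^{4} ζ^k = (ζ^5 - 1)/(ζ - 1) = (ω^{6·5} - 1)/(ζ - 1) = (1 - 1)/(ζ - 1) = 0


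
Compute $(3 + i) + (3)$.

(3 + 3) + (1 + 0)i = 6 + i


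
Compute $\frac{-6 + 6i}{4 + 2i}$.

Multiply numerator and denominator by conjugate (4 - 2i):
= (-6 + 6i)(4 - 2i) / (4^2 + 2^2)
= (-12 + 36i) / 20
Divide through by 4: (-3 + 9i) / 5
= -3/5 + (9/5)i


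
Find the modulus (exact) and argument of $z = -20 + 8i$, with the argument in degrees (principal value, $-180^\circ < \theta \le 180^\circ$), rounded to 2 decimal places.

|z| = sqrt((-20)^2 + 8^2) = sqrt(464)
arg(z) = arctan(b/a) = arctan(8/-20) (quadrant-adjusted) = 158.20°


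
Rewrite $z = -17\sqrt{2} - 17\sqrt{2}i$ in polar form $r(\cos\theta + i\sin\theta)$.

r = |z| = sqrt(a^2 + b^2) = sqrt((-17*sqrt(2))^2 + (-17*sqrt(2))^2) = sqrt(578 + 578) = sqrt(1156) = 34
θ = arctan(b/a) = arctan(-24.0416/-24.0416) (quadrant-adjusted) = 225°
z = 34(cos 225° + i sin 225°)


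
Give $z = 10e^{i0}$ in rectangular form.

a = r cos θ = 10 * 1 = 10
b = r sin θ = 10 * 0 = 0
z = 10


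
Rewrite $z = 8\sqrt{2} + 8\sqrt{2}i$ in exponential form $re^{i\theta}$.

r = |z| = sqrt((8*sqrt(2))^2 + (8*sqrt(2))^2) = sqrt(128 + 128) = sqrt(256) = 16
θ = arctan(b/a) = arctan(11.3137/11.3137) (quadrant-adjusted) = 45° = π/4
z = 16e^(i*π/4)


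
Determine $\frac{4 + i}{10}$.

Divisor is real, so divide each part by 10:
= 2/5 + (1/10)i


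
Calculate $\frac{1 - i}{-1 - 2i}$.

Multiply numerator and denominator by conjugate (-1 + 2i):
= (1 - i)(-1 + 2i) / ((-1)^2 + (-2)^2)
= (1 + 3i) / 5
= 1/5 + (3/5)i


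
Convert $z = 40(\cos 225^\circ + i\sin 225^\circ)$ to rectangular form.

a = r cos θ = 40 * -sqrt(2)/2 = -20*sqrt(2)
b = r sin θ = 40 * -sqrt(2)/2 = -20*sqrt(2)
z = -20*sqrt(2) - 20*sqrt(2)i


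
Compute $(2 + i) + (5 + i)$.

(2 + 5) + (1 + 1)i = 7 + 2i


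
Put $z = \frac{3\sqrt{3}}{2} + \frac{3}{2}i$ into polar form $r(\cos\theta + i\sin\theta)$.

r = |z| = sqrt(a^2 + b^2) = sqrt((3*sqrt(3)/2)^2 + (3/2)^2) = sqrt(27/4 + 9/4) = sqrt(9) = 3
θ = arctan(b/a) = arctan(1.5/2.5981) (quadrant-adjusted) = 30°
z = 3(cos 30° + i sin 30°)


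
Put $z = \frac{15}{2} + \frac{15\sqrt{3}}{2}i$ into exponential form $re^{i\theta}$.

r = |z| = sqrt((15/2)^2 + (15*sqrt(3)/2)^2) = sqrt(225/4 + 675/4) = sqrt(225) = 15
θ = arctan(b/a) = arctan(12.9904/7.5) (quadrant-adjusted) = 60° = π/3
z = 15e^(i*π/3)


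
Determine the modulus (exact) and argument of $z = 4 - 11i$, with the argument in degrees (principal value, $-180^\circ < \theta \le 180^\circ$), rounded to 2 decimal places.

|z| = sqrt(4^2 + (-11)^2) = sqrt(137)
arg(z) = arctan(b/a) = arctan(-11/4) (quadrant-adjusted) = -70.02°


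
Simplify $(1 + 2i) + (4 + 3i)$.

(1 + 4) + (2 + 3)i = 5 + 5i


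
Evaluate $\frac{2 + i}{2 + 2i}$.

Multiply numerator and denominator by conjugate (2 - 2i):
= (2 + i)(2 - 2i) / (2^2 + 2^2)
= (6 - 2i) / 8
Divide through by 2: (3 - i) / 4
= 3/4 - (1/4)i


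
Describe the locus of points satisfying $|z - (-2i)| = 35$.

|z - z0| = r describes a circle centered at z0 with radius r
Here z0 = -2i and r = 35
Locus: Circle centered at (0, -2) with radius 35


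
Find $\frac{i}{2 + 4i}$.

Multiply numerator and denominator by conjugate (2 - 4i):
= (i)(2 - 4i) / (2^2 + 4^2)
= (4 + 2i) / 20
Divide through by 2: (2 + i) / 10
= 1/5 + (1/10)i


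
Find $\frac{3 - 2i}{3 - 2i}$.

Multiply numerator and denominator by conjugate (3 + 2i):
= (3 - 2i)(3 + 2i) / (3^2 + (-2)^2)
= (13) / 13
= 1


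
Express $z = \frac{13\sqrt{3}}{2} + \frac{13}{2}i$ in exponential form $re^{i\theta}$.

r = |z| = sqrt((13*sqrt(3)/2)^2 + (13/2)^2) = sqrt(507/4 + 169/4) = sqrt(169) = 13
θ = arctan(b/a) = arctan(6.5/11.2583) (quadrant-adjusted) = 30° = π/6
z = 13e^(i*π/6)


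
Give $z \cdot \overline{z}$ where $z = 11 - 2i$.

z * conjugate(z) = |z|^2 = a^2 + b^2
= 11^2 + (-2)^2 = 125


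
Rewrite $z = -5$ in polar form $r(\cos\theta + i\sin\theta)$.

r = |z| = sqrt(a^2 + b^2) = sqrt((-5)^2 + (0)^2) = sqrt(25 + 0) = sqrt(25) = 5
b = 0 and a < 0, so z lies on the negative real axis: θ = 180°
z = 5(cos 180° + i sin 180°)


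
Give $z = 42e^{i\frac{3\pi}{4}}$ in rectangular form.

a = r cos θ = 42 * -sqrt(2)/2 = -21*sqrt(2)
b = r sin θ = 42 * sqrt(2)/2 = 21*sqrt(2)
z = -21*sqrt(2) + 21*sqrt(2)i


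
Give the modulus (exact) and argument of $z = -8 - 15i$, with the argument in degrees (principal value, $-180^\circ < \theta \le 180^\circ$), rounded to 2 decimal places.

|z| = sqrt((-8)^2 + (-15)^2) = 17
arg(z) = arctan(b/a) = arctan(-15/-8) (quadrant-adjusted) = -118.07°


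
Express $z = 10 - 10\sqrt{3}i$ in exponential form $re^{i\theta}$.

r = |z| = sqrt((10)^2 + (-10*sqrt(3))^2) = sqrt(100 + 300) = sqrt(400) = 20
θ = arctan(b/a) = arctan(-17.3205/10) (quadrant-adjusted) = -60° = -π/3
z = 20e^(-i*π/3)


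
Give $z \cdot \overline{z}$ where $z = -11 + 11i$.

z * conjugate(z) = |z|^2 = a^2 + b^2
= (-11)^2 + 11^2 = 242


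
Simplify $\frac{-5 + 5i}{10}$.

Divisor is real, so divide each part by 10:
= -1/2 + (1/2)i


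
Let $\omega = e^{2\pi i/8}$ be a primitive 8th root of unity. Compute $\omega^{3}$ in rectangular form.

ω^3 = e^(2πi·3/8) = e^(i·3π/4)
= cos(3π/4) + i sin(3π/4)
= -sqrt(2)/2 + (sqrt(2)/2)i


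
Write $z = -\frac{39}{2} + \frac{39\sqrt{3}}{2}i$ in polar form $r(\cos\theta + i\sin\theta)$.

r = |z| = sqrt(a^2 + b^2) = sqrt((-39/2)^2 + (39*sqrt(3)/2)^2) = sqrt(1521/4 + 4563/4) = sqrt(1521) = 39
θ = arctan(b/a) = arctan(33.775/-19.5) (quadrant-adjusted) = 120°
z = 39(cos 120° + i sin 120°)


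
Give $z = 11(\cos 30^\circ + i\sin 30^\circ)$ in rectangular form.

a = r cos θ = 11 * sqrt(3)/2 = 11*sqrt(3)/2
b = r sin θ = 11 * 1/2 = 11/2
z = 11*sqrt(3)/2 + (11/2)i


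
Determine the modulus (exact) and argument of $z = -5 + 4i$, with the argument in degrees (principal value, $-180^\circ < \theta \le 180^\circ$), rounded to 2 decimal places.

|z| = sqrt((-5)^2 + 4^2) = sqrt(41)
arg(z) = arctan(b/a) = arctan(4/-5) (quadrant-adjusted) = 141.34°


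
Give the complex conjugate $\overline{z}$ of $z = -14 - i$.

If z = a + bi, then conjugate(z) = a - bi
conjugate(-14 - i) = -14 + i


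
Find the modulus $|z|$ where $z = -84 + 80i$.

|z| = sqrt(a^2 + b^2) = sqrt((-84)^2 + 80^2) = sqrt(13456) = 116


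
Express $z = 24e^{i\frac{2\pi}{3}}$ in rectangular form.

a = r cos θ = 24 * -1/2 = -12
b = r sin θ = 24 * sqrt(3)/2 = 12*sqrt(3)
z = -12 + 12*sqrt(3)i


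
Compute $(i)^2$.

(a + bi)^2 = a^2 - b^2 + 2abi
= 0^2 - 1^2 + 2*0*1i
= -1


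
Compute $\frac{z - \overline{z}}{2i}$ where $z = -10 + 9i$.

z - conjugate(z) = 2bi
(z - conjugate(z))/(2i) = 2bi/(2i) = b = 9


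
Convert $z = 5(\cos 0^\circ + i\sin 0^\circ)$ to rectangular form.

a = r cos θ = 5 * 1 = 5
b = r sin θ = 5 * 0 = 0
z = 5


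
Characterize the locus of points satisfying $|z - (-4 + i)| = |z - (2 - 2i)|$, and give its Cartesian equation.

|z - z1| = |z - z2| means z is equidistant from z1 and z2,
i.e. the perpendicular bisector of the segment from (-4, 1) to (2, -2) (midpoint (-1, -1/2)).
With z = x + yi, square both sides:
(x - (-4))^2 + (y - 1)^2 = (x - 2)^2 + (y - (-2))^2
The x^2 and y^2 terms cancel: 12x + (-6)y = 8 - 17 = -9
Simplify: 4x - 2y = -3
Locus: Perpendicular bisector of the segment from (-4, 1) to (2, -2): the line 4x - 2y = -3


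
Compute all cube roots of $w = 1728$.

|w| = 1728, arg(w) = 0°
Root modulus = 1728^(1/3) = 12
Root arguments: θ_k = (0° + 360°k)/3 for k = 0, 1, ..., 2
Roots: 12, -6 + 6*sqrt(3)i, -6 - 6*sqrt(3)i


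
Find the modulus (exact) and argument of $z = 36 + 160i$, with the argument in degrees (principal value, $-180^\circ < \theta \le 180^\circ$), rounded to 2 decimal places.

|z| = sqrt(36^2 + 160^2) = 164
arg(z) = arctan(b/a) = arctan(160/36) (quadrant-adjusted) = 77.32°


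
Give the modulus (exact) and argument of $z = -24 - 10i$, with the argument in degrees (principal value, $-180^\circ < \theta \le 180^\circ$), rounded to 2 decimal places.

|z| = sqrt((-24)^2 + (-10)^2) = 26
arg(z) = arctan(b/a) = arctan(-10/-24) (quadrant-adjusted) = -157.38°


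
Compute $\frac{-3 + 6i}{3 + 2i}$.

Multiply numerator and denominator by conjugate (3 - 2i):
= (-3 + 6i)(3 - 2i) / (3^2 + 2^2)
= (3 + 24i) / 13
= 3/13 + (24/13)i


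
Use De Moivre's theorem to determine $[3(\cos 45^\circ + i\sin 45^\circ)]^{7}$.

By De Moivre: z^n = r^n(cos(nθ) + i sin(nθ))
= 3^7(cos(7*45°) + i sin(7*45°))
= 2187(cos 315° + i sin 315°)
= 2187*sqrt(2)/2 - (2187*sqrt(2)/2)i


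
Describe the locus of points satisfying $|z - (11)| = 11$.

|z - z0| = r describes a circle centered at z0 with radius r
Here z0 = 11 and r = 11
Locus: Circle centered at (11, 0) with radius 11


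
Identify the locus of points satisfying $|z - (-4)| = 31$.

|z - z0| = r describes a circle centered at z0 with radius r
Here z0 = -4 and r = 31
Locus: Circle centered at (-4, 0) with radius 31


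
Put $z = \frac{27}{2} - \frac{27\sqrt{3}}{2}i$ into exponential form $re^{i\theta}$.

r = |z| = sqrt((27/2)^2 + (-27*sqrt(3)/2)^2) = sqrt(729/4 + 2187/4) = sqrt(729) = 27
θ = arctan(b/a) = arctan(-23.3827/13.5) (quadrant-adjusted) = -60° = -π/3
z = 27e^(-i*π/3)


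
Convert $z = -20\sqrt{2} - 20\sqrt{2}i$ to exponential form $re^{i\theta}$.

r = |z| = sqrt((-20*sqrt(2))^2 + (-20*sqrt(2))^2) = sqrt(800 + 800) = sqrt(1600) = 40
θ = arctan(b/a) = arctan(-28.2843/-28.2843) (quadrant-adjusted) = 225° = 5π/4
z = 40e^(i*5π/4)


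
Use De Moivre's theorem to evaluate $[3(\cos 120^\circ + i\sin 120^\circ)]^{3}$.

By De Moivre: z^n = r^n(cos(nθ) + i sin(nθ))
= 3^3(cos(3*120°) + i sin(3*120°))
= 27(cos 0° + i sin 0°)
= 27


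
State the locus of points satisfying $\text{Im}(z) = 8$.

Im(z) = y where z = x + yi; the equation y = 8 is satisfied by all points with that y-coordinate
Locus: Horizontal line y = 8


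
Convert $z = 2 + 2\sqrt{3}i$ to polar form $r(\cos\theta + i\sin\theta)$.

r = |z| = sqrt(a^2 + b^2) = sqrt((2)^2 + (2*sqrt(3))^2) = sqrt(4 + 12) = sqrt(16) = 4
θ = arctan(b/a) = arctan(3.4641/2) (quadrant-adjusted) = 60°
z = 4(cos 60° + i sin 60°)


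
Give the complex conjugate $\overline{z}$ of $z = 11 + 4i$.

If z = a + bi, then conjugate(z) = a - bi
conjugate(11 + 4i) = 11 - 4i


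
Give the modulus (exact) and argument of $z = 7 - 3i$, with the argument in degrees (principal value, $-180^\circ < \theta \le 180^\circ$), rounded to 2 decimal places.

|z| = sqrt(7^2 + (-3)^2) = sqrt(58)
arg(z) = arctan(b/a) = arctan(-3/7) (quadrant-adjusted) = -23.20°


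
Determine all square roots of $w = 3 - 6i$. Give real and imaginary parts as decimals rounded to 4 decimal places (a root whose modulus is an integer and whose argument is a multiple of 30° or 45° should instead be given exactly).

|w| = sqrt(45) ≈ 6.708204, arg(w) ≈ 296.565051°
Root modulus = sqrt(45)^(1/2) ≈ 2.590020
Root arguments: θ_k = (arg(w) + 360°k)/2 for k = 0, 1, ..., 1
Compute each root as (root modulus)(cos θ_k + i sin θ_k) using full-precision intermediates, then round to 4 decimal places.
Roots: -2.2032 + 1.3617i, 2.2032 - 1.3617i


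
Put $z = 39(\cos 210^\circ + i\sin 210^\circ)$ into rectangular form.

a = r cos θ = 39 * -sqrt(3)/2 = -39*sqrt(3)/2
b = r sin θ = 39 * -1/2 = -39/2
z = -39*sqrt(3)/2 - (39/2)i


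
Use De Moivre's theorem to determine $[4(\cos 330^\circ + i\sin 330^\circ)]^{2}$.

By De Moivre: z^n = r^n(cos(nθ) + i sin(nθ))
= 4^2(cos(2*330°) + i sin(2*330°))
= 16(cos 300° + i sin 300°)
= 8 - 8*sqrt(3)i


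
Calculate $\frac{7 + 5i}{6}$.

Divisor is real, so divide each part by 6:
= 7/6 + (5/6)i


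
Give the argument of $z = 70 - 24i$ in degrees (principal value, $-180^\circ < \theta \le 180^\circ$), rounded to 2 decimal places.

θ = arctan(b/a) = arctan(-24/70) (quadrant-adjusted) = -18.92°


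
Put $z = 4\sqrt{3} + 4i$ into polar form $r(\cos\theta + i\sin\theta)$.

r = |z| = sqrt(a^2 + b^2) = sqrt((4*sqrt(3))^2 + (4)^2) = sqrt(48 + 16) = sqrt(64) = 8
θ = arctan(b/a) = arctan(4/6.9282) (quadrant-adjusted) = 30°
z = 8(cos 30° + i sin 30°)


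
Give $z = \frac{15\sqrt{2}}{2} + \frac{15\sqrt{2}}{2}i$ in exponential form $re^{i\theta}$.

r = |z| = sqrt((15*sqrt(2)/2)^2 + (15*sqrt(2)/2)^2) = sqrt(225/2 + 225/2) = sqrt(225) = 15
θ = arctan(b/a) = arctan(10.6066/10.6066) (quadrant-adjusted) = 45° = π/4
z = 15e^(i*π/4)


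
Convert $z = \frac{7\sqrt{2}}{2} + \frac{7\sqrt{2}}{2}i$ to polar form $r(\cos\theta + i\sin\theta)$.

r = |z| = sqrt(a^2 + b^2) = sqrt((7*sqrt(2)/2)^2 + (7*sqrt(2)/2)^2) = sqrt(49/2 + 49/2) = sqrt(49) = 7
θ = arctan(b/a) = arctan(4.9497/4.9497) (quadrant-adjusted) = 45°
z = 7(cos 45° + i sin 45°)


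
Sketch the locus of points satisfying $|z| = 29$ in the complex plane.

|z| = 29 means sqrt(x^2 + y^2) = 29
This is a circle of radius 29 centered at the origin


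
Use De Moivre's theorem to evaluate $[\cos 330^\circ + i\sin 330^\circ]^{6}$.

By De Moivre: z^n = r^n(cos(nθ) + i sin(nθ))
= 1^6(cos(6*330°) + i sin(6*330°))
= 1(cos 180° + i sin 180°)
= -1


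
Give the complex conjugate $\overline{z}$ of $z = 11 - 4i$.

If z = a + bi, then conjugate(z) = a - bi
conjugate(11 - 4i) = 11 + 4i


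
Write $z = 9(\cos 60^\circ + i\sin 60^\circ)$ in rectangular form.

a = r cos θ = 9 * 1/2 = 9/2
b = r sin θ = 9 * sqrt(3)/2 = 9*sqrt(3)/2
z = 9/2 + (9*sqrt(3)/2)i


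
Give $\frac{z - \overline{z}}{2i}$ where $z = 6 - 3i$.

z - conjugate(z) = 2bi
(z - conjugate(z))/(2i) = 2bi/(2i) = b = -3


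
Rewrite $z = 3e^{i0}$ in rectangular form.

a = r cos θ = 3 * 1 = 3
b = r sin θ = 3 * 0 = 0
z = 3


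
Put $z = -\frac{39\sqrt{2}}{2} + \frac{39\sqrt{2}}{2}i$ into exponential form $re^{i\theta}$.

r = |z| = sqrt((-39*sqrt(2)/2)^2 + (39*sqrt(2)/2)^2) = sqrt(1521/2 + 1521/2) = sqrt(1521) = 39
θ = arctan(b/a) = arctan(27.5772/-27.5772) (quadrant-adjusted) = 135° = 3π/4
z = 39e^(i*3π/4)


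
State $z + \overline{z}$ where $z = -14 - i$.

z + conjugate(z) = (a + bi) + (a - bi) = 2a
= 2 * (-14) = -28


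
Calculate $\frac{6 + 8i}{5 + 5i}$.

Multiply numerator and denominator by conjugate (5 - 5i):
= (6 + 8i)(5 - 5i) / (5^2 + 5^2)
= (70 + 10i) / 50
Divide through by 10: (7 + i) / 5
= 7/5 + (1/5)i


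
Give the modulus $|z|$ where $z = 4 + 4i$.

|z| = sqrt(a^2 + b^2) = sqrt(4^2 + 4^2) = sqrt(32) = sqrt(32)


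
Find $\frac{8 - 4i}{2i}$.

Multiply numerator and denominator by conjugate (-2i):
= (8 - 4i)(-2i) / (0^2 + 2^2)
= (-8 - 16i) / 4
= -2 - 4i


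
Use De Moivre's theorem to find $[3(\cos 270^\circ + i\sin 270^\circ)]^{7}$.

By De Moivre: z^n = r^n(cos(nθ) + i sin(nθ))
= 3^7(cos(7*270°) + i sin(7*270°))
= 2187(cos 90° + i sin 90°)
= 2187i


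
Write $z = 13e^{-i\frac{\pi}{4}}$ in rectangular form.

a = r cos θ = 13 * sqrt(2)/2 = 13*sqrt(2)/2
b = r sin θ = 13 * -sqrt(2)/2 = -13*sqrt(2)/2
z = 13*sqrt(2)/2 - (13*sqrt(2)/2)i


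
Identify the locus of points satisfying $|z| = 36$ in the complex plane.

|z| = 36 means sqrt(x^2 + y^2) = 36
This is a circle of radius 36 centered at the origin


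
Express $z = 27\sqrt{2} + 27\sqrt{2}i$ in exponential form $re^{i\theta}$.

r = |z| = sqrt((27*sqrt(2))^2 + (27*sqrt(2))^2) = sqrt(1458 + 1458) = sqrt(2916) = 54
θ = arctan(b/a) = arctan(38.1838/38.1838) (quadrant-adjusted) = 45° = π/4
z = 54e^(i*π/4)


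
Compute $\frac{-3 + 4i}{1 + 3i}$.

Multiply numerator and denominator by conjugate (1 - 3i):
= (-3 + 4i)(1 - 3i) / (1^2 + 3^2)
= (9 + 13i) / 10
= 9/10 + (13/10)i


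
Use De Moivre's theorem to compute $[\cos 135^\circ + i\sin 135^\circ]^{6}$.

By De Moivre: z^n = r^n(cos(nθ) + i sin(nθ))
= 1^6(cos(6*135°) + i sin(6*135°))
= 1(cos 90° + i sin 90°)
= i


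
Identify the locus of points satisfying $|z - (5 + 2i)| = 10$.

|z - z0| = r describes a circle centered at z0 with radius r
Here z0 = 5 + 2i and r = 10
Locus: Circle centered at (5, 2) with radius 10


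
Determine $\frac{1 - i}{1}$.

Divisor is real, so divide each part by 1:
= 1 - i


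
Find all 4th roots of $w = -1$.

|w| = 1, arg(w) = 180°
Root modulus = 1^(1/4) = 1
Root arguments: θ_k = (180° + 360°k)/4 for k = 0, 1, ..., 3
Roots: sqrt(2)/2 + (sqrt(2)/2)i, -sqrt(2)/2 + (sqrt(2)/2)i, -sqrt(2)/2 - (sqrt(2)/2)i, sqrt(2)/2 - (sqrt(2)/2)i


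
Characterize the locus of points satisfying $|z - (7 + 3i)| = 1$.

|z - z0| = r describes a circle centered at z0 with radius r
Here z0 = 7 + 3i and r = 1
Locus: Circle centered at (7, 3) with radius 1


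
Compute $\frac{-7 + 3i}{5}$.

Divisor is real, so divide each part by 5:
= -7/5 + (3/5)i


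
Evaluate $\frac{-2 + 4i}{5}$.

Divisor is real, so divide each part by 5:
= -2/5 + (4/5)i


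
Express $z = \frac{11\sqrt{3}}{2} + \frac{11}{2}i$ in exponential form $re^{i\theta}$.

r = |z| = sqrt((11*sqrt(3)/2)^2 + (11/2)^2) = sqrt(363/4 + 121/4) = sqrt(121) = 11
θ = arctan(b/a) = arctan(5.5/9.5263) (quadrant-adjusted) = 30° = π/6
z = 11e^(i*π/6)


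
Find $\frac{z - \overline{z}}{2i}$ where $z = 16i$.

z - conjugate(z) = 2bi
(z - conjugate(z))/(2i) = 2bi/(2i) = b = 16


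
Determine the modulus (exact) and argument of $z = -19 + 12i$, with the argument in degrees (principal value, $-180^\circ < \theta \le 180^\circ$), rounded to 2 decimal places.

|z| = sqrt((-19)^2 + 12^2) = sqrt(505)
arg(z) = arctan(b/a) = arctan(12/-19) (quadrant-adjusted) = 147.72°


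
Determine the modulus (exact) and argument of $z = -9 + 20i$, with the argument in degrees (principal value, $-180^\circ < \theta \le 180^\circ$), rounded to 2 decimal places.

|z| = sqrt((-9)^2 + 20^2) = sqrt(481)
arg(z) = arctan(b/a) = arctan(20/-9) (quadrant-adjusted) = 114.23°


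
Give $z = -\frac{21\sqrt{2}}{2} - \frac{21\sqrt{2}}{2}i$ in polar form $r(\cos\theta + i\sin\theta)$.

r = |z| = sqrt(a^2 + b^2) = sqrt((-21*sqrt(2)/2)^2 + (-21*sqrt(2)/2)^2) = sqrt(441/2 + 441/2) = sqrt(441) = 21
θ = arctan(b/a) = arctan(-14.8492/-14.8492) (quadrant-adjusted) = 225°
z = 21(cos 225° + i sin 225°)


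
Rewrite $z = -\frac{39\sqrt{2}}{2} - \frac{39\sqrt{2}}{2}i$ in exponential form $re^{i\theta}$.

r = |z| = sqrt((-39*sqrt(2)/2)^2 + (-39*sqrt(2)/2)^2) = sqrt(1521/2 + 1521/2) = sqrt(1521) = 39
θ = arctan(b/a) = arctan(-27.5772/-27.5772) (quadrant-adjusted) = -135° = -3π/4
z = 39e^(-i*3π/4)


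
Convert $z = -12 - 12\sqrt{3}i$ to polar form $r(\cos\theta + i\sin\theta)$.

r = |z| = sqrt(a^2 + b^2) = sqrt((-12)^2 + (-12*sqrt(3))^2) = sqrt(144 + 432) = sqrt(576) = 24
θ = arctan(b/a) = arctan(-20.7846/-12) (quadrant-adjusted) = 240°
z = 24(cos 240° + i sin 240°)


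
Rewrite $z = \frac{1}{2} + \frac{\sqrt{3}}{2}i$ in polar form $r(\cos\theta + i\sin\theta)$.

r = |z| = sqrt(a^2 + b^2) = sqrt((1/2)^2 + (sqrt(3)/2)^2) = sqrt(1/4 + 3/4) = sqrt(1) = 1
θ = arctan(b/a) = arctan(0.866/0.5) (quadrant-adjusted) = 60°
z = 1(cos 60° + i sin 60°)


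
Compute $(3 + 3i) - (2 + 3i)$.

(3 - 2) + (3 - 3)i = 1


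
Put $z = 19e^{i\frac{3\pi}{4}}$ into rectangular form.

a = r cos θ = 19 * -sqrt(2)/2 = -19*sqrt(2)/2
b = r sin θ = 19 * sqrt(2)/2 = 19*sqrt(2)/2
z = -19*sqrt(2)/2 + (19*sqrt(2)/2)i


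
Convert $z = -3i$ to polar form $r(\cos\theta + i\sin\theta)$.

r = |z| = sqrt(a^2 + b^2) = sqrt((0)^2 + (-3)^2) = sqrt(0 + 9) = sqrt(9) = 3
a = 0 and b < 0, so z lies on the negative imaginary axis: θ = 270°
z = 3(cos 270° + i sin 270°)


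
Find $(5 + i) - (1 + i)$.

(5 - 1) + (1 - 1)i = 4


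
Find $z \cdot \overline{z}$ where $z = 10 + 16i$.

z * conjugate(z) = |z|^2 = a^2 + b^2
= 10^2 + 16^2 = 356


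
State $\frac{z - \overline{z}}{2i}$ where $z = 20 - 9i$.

z - conjugate(z) = 2bi
(z - conjugate(z))/(2i) = 2bi/(2i) = b = -9


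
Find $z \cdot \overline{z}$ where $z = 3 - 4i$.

z * conjugate(z) = |z|^2 = a^2 + b^2
= 3^2 + (-4)^2 = 25


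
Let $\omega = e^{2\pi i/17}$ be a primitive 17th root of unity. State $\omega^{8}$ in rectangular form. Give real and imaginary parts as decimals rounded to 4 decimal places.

ω^8 = e^(2πi·8/17) = e^(i·16π/17)
= cos(16π/17) + i sin(16π/17)
= -0.9830 + 0.1837i


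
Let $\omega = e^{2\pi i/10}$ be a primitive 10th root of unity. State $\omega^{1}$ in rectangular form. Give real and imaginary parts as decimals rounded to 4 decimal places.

ω^1 = e^(2πi·1/10) = e^(i·1π/5)
= cos(1π/5) + i sin(1π/5)
= 0.8090 + 0.5878i


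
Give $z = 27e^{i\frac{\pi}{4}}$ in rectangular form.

a = r cos θ = 27 * sqrt(2)/2 = 27*sqrt(2)/2
b = r sin θ = 27 * sqrt(2)/2 = 27*sqrt(2)/2
z = 27*sqrt(2)/2 + (27*sqrt(2)/2)i


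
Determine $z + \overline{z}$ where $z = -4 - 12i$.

z + conjugate(z) = (a + bi) + (a - bi) = 2a
= 2 * (-4) = -8


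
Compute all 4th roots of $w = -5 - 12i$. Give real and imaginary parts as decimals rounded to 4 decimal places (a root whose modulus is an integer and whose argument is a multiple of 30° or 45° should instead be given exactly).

|w| = 13, arg(w) ≈ 247.380135°
Root modulus = 13^(1/4) ≈ 1.898829
Root arguments: θ_k = (arg(w) + 360°k)/4 for k = 0, 1, ..., 3
Compute each root as (root modulus)(cos θ_k + i sin θ_k) using full-precision intermediates, then round to 4 decimal places.
Roots: 0.8960 + 1.6741i, -1.6741 + 0.8960i, -0.8960 - 1.6741i, 1.6741 - 0.8960i


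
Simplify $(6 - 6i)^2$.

(a + bi)^2 = a^2 - b^2 + 2abi
= 6^2 - (-6)^2 + 2*6*(-6)i
= -72i


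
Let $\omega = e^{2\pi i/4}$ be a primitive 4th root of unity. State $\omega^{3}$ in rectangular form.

ω^3 = e^(2πi·3/4) = e^(i·3π/2)
= cos(3π/2) + i sin(3π/2)
= -i


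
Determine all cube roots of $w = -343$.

|w| = 343, arg(w) = 180°
Root modulus = 343^(1/3) = 7
Root arguments: θ_k = (180° + 360°k)/3 for k = 0, 1, ..., 2
Roots: 7/2 + (7*sqrt(3)/2)i, -7, 7/2 - (7*sqrt(3)/2)i


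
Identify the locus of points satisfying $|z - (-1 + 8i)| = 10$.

|z - z0| = r describes a circle centered at z0 with radius r
Here z0 = -1 + 8i and r = 10
Locus: Circle centered at (-1, 8) with radius 10


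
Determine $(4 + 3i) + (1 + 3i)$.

(4 + 1) + (3 + 3)i = 5 + 6i


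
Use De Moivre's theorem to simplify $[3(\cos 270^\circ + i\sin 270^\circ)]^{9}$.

By De Moivre: z^n = r^n(cos(nθ) + i sin(nθ))
= 3^9(cos(9*270°) + i sin(9*270°))
= 19683(cos 270° + i sin 270°)
= -19683i


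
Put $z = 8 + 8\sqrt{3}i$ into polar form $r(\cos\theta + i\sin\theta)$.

r = |z| = sqrt(a^2 + b^2) = sqrt((8)^2 + (8*sqrt(3))^2) = sqrt(64 + 192) = sqrt(256) = 16
θ = arctan(b/a) = arctan(13.8564/8) (quadrant-adjusted) = 60°
z = 16(cos 60° + i sin 60°)


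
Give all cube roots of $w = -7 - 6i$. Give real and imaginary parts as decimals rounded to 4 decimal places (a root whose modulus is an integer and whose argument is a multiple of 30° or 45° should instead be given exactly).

|w| = sqrt(85) ≈ 9.219544, arg(w) ≈ 220.601295°
Root modulus = sqrt(85)^(1/3) ≈ 2.096862
Root arguments: θ_k = (arg(w) + 360°k)/3 for k = 0, 1, ..., 2
Compute each root as (root modulus)(cos θ_k + i sin θ_k) using full-precision intermediates, then round to 4 decimal places.
Roots: 0.5944 + 2.0109i, -2.0386 - 0.4907i, 1.4443 - 1.5202i


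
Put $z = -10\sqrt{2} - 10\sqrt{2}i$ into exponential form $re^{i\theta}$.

r = |z| = sqrt((-10*sqrt(2))^2 + (-10*sqrt(2))^2) = sqrt(200 + 200) = sqrt(400) = 20
θ = arctan(b/a) = arctan(-14.1421/-14.1421) (quadrant-adjusted) = -135° = -3π/4
z = 20e^(-i*3π/4)


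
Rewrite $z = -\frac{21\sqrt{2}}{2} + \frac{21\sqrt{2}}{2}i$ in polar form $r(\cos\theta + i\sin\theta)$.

r = |z| = sqrt(a^2 + b^2) = sqrt((-21*sqrt(2)/2)^2 + (21*sqrt(2)/2)^2) = sqrt(441/2 + 441/2) = sqrt(441) = 21
θ = arctan(b/a) = arctan(14.8492/-14.8492) (quadrant-adjusted) = 135°
z = 21(cos 135° + i sin 135°)


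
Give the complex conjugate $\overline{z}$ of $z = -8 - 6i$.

If z = a + bi, then conjugate(z) = a - bi
conjugate(-8 - 6i) = -8 + 6i


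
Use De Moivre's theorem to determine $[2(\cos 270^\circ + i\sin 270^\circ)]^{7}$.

By De Moivre: z^n = r^n(cos(nθ) + i sin(nθ))
= 2^7(cos(7*270°) + i sin(7*270°))
= 128(cos 90° + i sin 90°)
= 128i


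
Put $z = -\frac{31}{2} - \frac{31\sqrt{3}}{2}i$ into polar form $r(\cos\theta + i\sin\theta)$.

r = |z| = sqrt(a^2 + b^2) = sqrt((-31/2)^2 + (-31*sqrt(3)/2)^2) = sqrt(961/4 + 2883/4) = sqrt(961) = 31
θ = arctan(b/a) = arctan(-26.8468/-15.5) (quadrant-adjusted) = 240°
z = 31(cos 240° + i sin 240°)
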